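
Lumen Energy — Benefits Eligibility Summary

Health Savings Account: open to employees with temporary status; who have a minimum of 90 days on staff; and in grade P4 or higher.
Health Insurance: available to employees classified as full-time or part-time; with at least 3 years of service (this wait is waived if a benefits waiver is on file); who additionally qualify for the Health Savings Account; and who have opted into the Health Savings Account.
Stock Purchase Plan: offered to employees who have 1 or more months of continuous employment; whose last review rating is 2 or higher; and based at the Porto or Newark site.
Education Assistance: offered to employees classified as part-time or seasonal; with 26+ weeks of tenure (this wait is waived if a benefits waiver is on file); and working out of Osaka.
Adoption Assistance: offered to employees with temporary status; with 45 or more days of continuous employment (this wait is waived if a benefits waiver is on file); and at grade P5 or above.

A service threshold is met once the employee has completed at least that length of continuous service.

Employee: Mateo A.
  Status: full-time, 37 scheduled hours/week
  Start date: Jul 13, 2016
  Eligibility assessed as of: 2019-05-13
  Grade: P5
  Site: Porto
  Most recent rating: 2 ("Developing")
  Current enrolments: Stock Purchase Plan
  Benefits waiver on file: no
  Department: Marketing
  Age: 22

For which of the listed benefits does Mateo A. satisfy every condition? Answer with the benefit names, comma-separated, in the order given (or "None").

Stock Purchase Plan

Service from Jul 13, 2016 to 2019-05-13: 1034 days.
Health Savings Account — status full-time ✗ (requires temporary) → not eligible.
Health Insurance — status full-time ✓; no waiver, service 1034 days < 3 years (≈1095 days) ✗ → not eligible.
Stock Purchase Plan — service 1034 days ≥ 1 month (≈30 days) ✓; rating 2 ≥ 2 ✓; site Porto ✓ → eligible.
Education Assistance — status full-time ✗ (requires part-time or seasonal) → not eligible.
Adoption Assistance — status full-time ✗ (requires temporary) → not eligible.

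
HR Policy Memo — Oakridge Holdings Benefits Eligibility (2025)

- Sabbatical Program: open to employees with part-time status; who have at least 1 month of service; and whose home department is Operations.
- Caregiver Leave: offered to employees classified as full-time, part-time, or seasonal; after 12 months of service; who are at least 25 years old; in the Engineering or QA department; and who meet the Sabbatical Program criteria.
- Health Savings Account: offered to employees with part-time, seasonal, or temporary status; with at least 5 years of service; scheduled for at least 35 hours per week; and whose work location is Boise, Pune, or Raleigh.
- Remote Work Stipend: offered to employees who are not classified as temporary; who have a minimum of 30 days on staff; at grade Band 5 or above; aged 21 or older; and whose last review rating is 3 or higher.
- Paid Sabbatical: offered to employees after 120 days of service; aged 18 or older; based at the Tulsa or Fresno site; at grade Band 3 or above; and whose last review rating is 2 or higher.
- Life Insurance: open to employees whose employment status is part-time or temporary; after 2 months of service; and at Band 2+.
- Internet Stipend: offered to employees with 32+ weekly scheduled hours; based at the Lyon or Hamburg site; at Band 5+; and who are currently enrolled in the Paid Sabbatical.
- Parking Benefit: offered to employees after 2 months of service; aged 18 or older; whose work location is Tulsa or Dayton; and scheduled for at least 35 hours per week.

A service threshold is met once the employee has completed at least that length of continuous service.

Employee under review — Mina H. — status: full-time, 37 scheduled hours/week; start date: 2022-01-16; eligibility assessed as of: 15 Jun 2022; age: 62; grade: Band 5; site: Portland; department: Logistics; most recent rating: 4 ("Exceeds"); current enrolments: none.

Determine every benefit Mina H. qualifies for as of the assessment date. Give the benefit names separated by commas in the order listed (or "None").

Service from 2022-01-16 to 15 Jun 2022: 150 days.
Sabbatical Program — status full-time ✗ (requires part-time) → not eligible.
Caregiver Leave — status full-time ✓; service 150 days < 12 months (≈360 days) ✗ → not eligible.
Health Savings Account — status full-time ✗ (requires part-time, seasonal, or temporary) → not eligible.
Remote Work Stipend — status full-time ✓ (not excluded); service 150 days ≥ 30 days ✓; grade Band 5 ≥ Band 5 ✓; age 62 ≥ 21 ✓; rating 4 ≥ 3 ✓ → eligible.
Paid Sabbatical — service 150 days ≥ 120 days ✓; age 62 ≥ 18 ✓; site Portland ✗ (not Tulsa or Fresno) → not eligible.
Life Insurance — status full-time ✗ (requires part-time or temporary) → not eligible.
Internet Stipend — 37 hrs/wk ≥ 32 ✓; site Portland ✗ (not Lyon or Hamburg) → not eligible.
Parking Benefit — service 150 days ≥ 2 months (≈60 days) ✓; age 62 ≥ 18 ✓; site Portland ✗ (not Tulsa or Dayton) → not eligible.

Remote Work Stipend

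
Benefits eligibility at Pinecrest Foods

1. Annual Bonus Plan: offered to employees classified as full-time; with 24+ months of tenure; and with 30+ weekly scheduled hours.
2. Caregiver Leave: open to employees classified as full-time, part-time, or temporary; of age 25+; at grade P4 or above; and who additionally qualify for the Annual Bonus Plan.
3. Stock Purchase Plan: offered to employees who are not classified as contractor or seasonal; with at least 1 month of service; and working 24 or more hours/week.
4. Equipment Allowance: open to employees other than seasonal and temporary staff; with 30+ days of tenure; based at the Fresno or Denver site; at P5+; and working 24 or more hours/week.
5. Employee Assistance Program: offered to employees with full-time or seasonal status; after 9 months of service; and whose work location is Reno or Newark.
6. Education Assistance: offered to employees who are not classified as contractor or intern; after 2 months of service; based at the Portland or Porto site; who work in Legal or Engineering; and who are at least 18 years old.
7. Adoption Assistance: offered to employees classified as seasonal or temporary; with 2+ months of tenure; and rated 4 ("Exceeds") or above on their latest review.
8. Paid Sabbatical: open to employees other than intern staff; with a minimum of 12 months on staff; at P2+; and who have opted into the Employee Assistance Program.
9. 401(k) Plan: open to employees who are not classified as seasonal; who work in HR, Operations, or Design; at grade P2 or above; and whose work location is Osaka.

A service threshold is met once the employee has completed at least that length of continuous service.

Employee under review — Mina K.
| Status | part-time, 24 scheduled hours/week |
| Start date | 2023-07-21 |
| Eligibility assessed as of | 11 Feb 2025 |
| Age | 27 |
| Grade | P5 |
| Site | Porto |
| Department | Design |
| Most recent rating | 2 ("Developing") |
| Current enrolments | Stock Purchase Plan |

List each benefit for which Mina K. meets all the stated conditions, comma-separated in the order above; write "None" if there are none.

Stock Purchase Plan

Service from 2023-07-21 to 11 Feb 2025: 571 days.
Annual Bonus Plan — status part-time ✗ (requires full-time) → not eligible.
Caregiver Leave — status part-time ✓; age 27 ≥ 25 ✓; grade P5 ≥ P4 ✓; not eligible for Annual Bonus Plan ✗ → not eligible.
Stock Purchase Plan — status part-time ✓ (not excluded); service 571 days ≥ 1 month (≈30 days) ✓; 24 hrs/wk ≥ 24 ✓ → eligible.
Equipment Allowance — status part-time ✓ (not excluded); service 571 days ≥ 30 days ✓; site Porto ✗ (not Fresno or Denver) → not eligible.
Employee Assistance Program — status part-time ✗ (requires full-time or seasonal) → not eligible.
Education Assistance — status part-time ✓ (not excluded); service 571 days ≥ 2 months (≈60 days) ✓; site Porto ✓; dept Design ✗ → not eligible.
Adoption Assistance — status part-time ✗ (requires seasonal or temporary) → not eligible.
Paid Sabbatical — status part-time ✓ (not excluded); service 571 days ≥ 12 months (≈360 days) ✓; grade P5 ≥ P2 ✓; not enrolled in Employee Assistance Program ✗ → not eligible.
401(k) Plan — status part-time ✓ (not excluded); dept Design ✓; grade P5 ≥ P2 ✓; site Porto ✗ (not Osaka) → not eligible.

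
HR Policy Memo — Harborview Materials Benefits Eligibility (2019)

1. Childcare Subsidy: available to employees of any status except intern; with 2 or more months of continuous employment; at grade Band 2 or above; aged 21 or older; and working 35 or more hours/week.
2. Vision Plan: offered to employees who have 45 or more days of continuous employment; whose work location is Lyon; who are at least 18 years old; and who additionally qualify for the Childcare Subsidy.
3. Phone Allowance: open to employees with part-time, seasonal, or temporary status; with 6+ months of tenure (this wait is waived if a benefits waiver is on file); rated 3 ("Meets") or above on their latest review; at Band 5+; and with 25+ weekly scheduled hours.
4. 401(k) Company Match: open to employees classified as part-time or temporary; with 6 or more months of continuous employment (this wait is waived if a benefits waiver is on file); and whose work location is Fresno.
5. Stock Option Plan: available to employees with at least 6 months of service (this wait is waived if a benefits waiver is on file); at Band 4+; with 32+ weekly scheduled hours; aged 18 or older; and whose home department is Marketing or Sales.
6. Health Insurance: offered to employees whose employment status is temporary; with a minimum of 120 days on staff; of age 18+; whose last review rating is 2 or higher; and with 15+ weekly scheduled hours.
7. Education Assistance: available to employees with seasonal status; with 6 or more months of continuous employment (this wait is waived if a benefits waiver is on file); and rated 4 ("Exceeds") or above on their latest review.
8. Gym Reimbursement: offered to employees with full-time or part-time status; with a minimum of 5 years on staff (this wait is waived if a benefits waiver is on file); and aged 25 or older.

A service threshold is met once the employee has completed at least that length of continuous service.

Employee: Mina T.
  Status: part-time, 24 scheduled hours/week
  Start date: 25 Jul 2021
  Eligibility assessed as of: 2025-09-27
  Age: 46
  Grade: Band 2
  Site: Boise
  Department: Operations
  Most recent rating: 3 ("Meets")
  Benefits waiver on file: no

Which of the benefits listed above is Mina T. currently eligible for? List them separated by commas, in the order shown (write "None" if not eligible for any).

None

Service from 25 Jul 2021 to 2025-09-27: 1525 days.
Childcare Subsidy — status part-time ✓ (not excluded); service 1525 days ≥ 2 months (≈60 days) ✓; grade Band 2 ≥ Band 2 ✓; age 46 ≥ 21 ✓; 24 hrs/wk < 35 ✗ → not eligible.
Vision Plan — service 1525 days ≥ 45 days ✓; site Boise ✗ (not Lyon) → not eligible.
Phone Allowance — status part-time ✓; no waiver, service 1525 days ≥ 6 months (≈180 days) ✓; rating 3 ≥ 3 ✓; grade Band 2 < Band 5 ✗ → not eligible.
401(k) Company Match — status part-time ✓; no waiver, service 1525 days ≥ 6 months (≈180 days) ✓; site Boise ✗ (not Fresno) → not eligible.
Stock Option Plan — no waiver, service 1525 days ≥ 6 months (≈180 days) ✓; grade Band 2 < Band 4 ✗ → not eligible.
Health Insurance — status part-time ✗ (requires temporary) → not eligible.
Education Assistance — status part-time ✗ (requires seasonal) → not eligible.
Gym Reimbursement — status part-time ✓; no waiver, service 1525 days < 5 years (≈1825 days) ✗ → not eligible.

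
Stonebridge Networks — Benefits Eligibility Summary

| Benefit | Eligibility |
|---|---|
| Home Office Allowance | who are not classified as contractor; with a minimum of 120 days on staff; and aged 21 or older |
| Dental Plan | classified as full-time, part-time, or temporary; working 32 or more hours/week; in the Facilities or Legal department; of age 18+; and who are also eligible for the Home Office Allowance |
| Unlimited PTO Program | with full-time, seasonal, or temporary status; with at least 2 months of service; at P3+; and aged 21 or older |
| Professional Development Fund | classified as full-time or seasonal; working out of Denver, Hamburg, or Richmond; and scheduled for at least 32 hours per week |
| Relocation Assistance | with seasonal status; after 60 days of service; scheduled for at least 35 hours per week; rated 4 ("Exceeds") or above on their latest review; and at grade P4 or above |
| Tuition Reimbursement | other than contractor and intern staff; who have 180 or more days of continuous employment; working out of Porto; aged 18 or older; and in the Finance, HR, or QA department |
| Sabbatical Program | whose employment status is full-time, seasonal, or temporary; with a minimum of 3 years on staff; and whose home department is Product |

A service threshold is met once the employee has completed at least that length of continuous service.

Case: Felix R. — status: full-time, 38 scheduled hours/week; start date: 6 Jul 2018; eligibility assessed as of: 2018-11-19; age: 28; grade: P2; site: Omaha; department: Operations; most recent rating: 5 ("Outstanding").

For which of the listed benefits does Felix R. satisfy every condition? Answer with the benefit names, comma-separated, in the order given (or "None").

Home Office Allowance

Service from 6 Jul 2018 to 2018-11-19: 136 days.
Home Office Allowance — status full-time ✓ (not excluded); service 136 days ≥ 120 days ✓; age 28 ≥ 21 ✓ → eligible.
Dental Plan — status full-time ✓; 38 hrs/wk ≥ 32 ✓; dept Operations ✗ → not eligible.
Unlimited PTO Program — status full-time ✓; service 136 days ≥ 2 months (≈60 days) ✓; grade P2 < P3 ✗ → not eligible.
Professional Development Fund — status full-time ✓; site Omaha ✗ (not Denver, Hamburg, or Richmond) → not eligible.
Relocation Assistance — status full-time ✗ (requires seasonal) → not eligible.
Tuition Reimbursement — status full-time ✓ (not excluded); service 136 days < 180 days ✗ → not eligible.
Sabbatical Program — status full-time ✓; service 136 days < 3 years (≈1095 days) ✗ → not eligible.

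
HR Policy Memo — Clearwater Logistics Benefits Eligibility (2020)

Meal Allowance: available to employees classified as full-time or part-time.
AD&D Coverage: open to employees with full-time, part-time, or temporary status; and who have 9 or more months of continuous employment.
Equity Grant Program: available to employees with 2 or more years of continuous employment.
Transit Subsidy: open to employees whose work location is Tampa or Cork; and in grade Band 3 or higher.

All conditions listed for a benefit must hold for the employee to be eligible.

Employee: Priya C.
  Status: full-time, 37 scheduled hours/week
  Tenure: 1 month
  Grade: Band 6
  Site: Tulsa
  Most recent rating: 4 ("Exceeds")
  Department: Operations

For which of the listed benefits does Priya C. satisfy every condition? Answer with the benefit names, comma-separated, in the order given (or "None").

Meal Allowance — status full-time ✓ → eligible.
AD&D Coverage — status full-time ✓; service 1 month < 9 months ✗ → not eligible.
Equity Grant Program — service 1 month < 2 years (≈730 days) ✗ → not eligible.
Transit Subsidy — site Tulsa ✗ (not Tampa or Cork) → not eligible.

Meal Allowance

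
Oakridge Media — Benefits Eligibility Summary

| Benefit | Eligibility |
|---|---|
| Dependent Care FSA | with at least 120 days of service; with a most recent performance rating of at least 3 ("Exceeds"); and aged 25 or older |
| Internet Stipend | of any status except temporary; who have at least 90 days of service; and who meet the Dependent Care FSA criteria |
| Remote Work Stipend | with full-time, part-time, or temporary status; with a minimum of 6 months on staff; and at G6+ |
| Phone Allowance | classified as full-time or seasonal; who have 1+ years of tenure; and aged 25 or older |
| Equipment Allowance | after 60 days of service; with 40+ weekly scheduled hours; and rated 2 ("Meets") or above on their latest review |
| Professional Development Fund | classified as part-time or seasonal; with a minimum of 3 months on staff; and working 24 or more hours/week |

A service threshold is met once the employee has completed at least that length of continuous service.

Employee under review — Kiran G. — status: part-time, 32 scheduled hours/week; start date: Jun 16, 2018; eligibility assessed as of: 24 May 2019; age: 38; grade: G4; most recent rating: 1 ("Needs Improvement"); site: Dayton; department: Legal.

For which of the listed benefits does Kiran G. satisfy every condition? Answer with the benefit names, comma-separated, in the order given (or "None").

Professional Development Fund

Service from Jun 16, 2018 to 24 May 2019: 342 days.
Dependent Care FSA — service 342 days ≥ 120 days ✓; rating 1 < 3 ✗ → not eligible.
Internet Stipend — status part-time ✓ (not excluded); service 342 days ≥ 90 days ✓; not eligible for Dependent Care FSA ✗ → not eligible.
Remote Work Stipend — status part-time ✓; service 342 days ≥ 6 months (≈180 days) ✓; grade G4 < G6 ✗ → not eligible.
Phone Allowance — status part-time ✗ (requires full-time or seasonal) → not eligible.
Equipment Allowance — service 342 days ≥ 60 days ✓; 32 hrs/wk < 40 ✗ → not eligible.
Professional Development Fund — status part-time ✓; service 342 days ≥ 3 months (≈90 days) ✓; 32 hrs/wk ≥ 24 ✓ → eligible.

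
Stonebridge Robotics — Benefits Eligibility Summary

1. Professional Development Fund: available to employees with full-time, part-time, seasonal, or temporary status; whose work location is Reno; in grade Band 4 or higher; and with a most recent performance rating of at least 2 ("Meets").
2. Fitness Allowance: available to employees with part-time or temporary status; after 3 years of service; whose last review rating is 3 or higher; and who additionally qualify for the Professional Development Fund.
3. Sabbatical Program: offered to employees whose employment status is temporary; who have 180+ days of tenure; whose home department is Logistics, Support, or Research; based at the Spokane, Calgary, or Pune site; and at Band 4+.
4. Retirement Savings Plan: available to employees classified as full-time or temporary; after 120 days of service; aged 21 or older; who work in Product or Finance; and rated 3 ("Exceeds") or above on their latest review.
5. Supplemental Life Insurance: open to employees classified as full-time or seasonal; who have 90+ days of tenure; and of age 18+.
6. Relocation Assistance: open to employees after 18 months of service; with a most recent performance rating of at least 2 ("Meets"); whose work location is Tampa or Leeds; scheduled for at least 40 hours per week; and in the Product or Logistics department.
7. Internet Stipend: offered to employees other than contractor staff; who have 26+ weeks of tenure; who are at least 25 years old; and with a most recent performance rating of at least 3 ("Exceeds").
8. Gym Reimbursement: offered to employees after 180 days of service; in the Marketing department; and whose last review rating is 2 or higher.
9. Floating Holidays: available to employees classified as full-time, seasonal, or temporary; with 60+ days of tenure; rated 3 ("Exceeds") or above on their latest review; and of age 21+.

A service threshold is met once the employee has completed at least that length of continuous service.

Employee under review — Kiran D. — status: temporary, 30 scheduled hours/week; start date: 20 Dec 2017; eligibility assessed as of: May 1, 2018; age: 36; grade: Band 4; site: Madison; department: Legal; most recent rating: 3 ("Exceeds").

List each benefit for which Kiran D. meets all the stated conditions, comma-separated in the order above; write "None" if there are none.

Floating Holidays

Service from 20 Dec 2017 to May 1, 2018: 132 days.
Professional Development Fund — status temporary ✓; site Madison ✗ (not Reno) → not eligible.
Fitness Allowance — status temporary ✓; service 132 days < 3 years (≈1095 days) ✗ → not eligible.
Sabbatical Program — status temporary ✓; service 132 days < 180 days ✗ → not eligible.
Retirement Savings Plan — status temporary ✓; service 132 days ≥ 120 days ✓; age 36 ≥ 21 ✓; dept Legal ✗ → not eligible.
Supplemental Life Insurance — status temporary ✗ (requires full-time or seasonal) → not eligible.
Relocation Assistance — service 132 days < 18 months (≈540 days) ✗ → not eligible.
Internet Stipend — status temporary ✓ (not excluded); service 132 days < 26 weeks (≈182 days) ✗ → not eligible.
Gym Reimbursement — service 132 days < 180 days ✗ → not eligible.
Floating Holidays — status temporary ✓; service 132 days ≥ 60 days ✓; rating 3 ≥ 3 ✓; age 36 ≥ 21 ✓ → eligible.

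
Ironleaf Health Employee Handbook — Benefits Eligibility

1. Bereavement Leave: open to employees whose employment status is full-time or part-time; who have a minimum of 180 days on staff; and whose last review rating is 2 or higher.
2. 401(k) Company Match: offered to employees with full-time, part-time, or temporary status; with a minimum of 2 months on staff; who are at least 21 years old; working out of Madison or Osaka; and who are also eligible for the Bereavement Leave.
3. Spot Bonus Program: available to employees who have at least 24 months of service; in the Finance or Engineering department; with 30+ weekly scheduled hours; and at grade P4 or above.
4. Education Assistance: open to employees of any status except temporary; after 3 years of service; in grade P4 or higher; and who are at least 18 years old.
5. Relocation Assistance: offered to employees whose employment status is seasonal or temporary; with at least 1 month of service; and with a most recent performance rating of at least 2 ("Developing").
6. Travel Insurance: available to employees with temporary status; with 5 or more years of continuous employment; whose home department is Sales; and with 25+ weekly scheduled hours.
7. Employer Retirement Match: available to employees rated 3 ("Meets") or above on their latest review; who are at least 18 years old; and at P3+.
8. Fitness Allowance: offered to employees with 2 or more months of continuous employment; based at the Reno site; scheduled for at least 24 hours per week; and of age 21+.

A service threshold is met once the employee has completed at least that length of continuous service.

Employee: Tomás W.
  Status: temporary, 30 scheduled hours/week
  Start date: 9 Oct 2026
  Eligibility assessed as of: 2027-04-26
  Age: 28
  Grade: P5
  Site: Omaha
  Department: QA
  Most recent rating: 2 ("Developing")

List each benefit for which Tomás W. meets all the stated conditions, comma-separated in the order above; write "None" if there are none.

Service from 9 Oct 2026 to 2027-04-26: 199 days.
Bereavement Leave — status temporary ✗ (requires full-time or part-time) → not eligible.
401(k) Company Match — status temporary ✓; service 199 days ≥ 2 months (≈60 days) ✓; age 28 ≥ 21 ✓; site Omaha ✗ (not Madison or Osaka) → not eligible.
Spot Bonus Program — service 199 days < 24 months (≈720 days) ✗ → not eligible.
Education Assistance — status temporary ✗ (excluded) → not eligible.
Relocation Assistance — status temporary ✓; service 199 days ≥ 1 month (≈30 days) ✓; rating 2 ≥ 2 ✓ → eligible.
Travel Insurance — status temporary ✓; service 199 days < 5 years (≈1825 days) ✗ → not eligible.
Employer Retirement Match — rating 2 < 3 ✗ → not eligible.
Fitness Allowance — service 199 days ≥ 2 months (≈60 days) ✓; site Omaha ✗ (not Reno) → not eligible.

Relocation Assistance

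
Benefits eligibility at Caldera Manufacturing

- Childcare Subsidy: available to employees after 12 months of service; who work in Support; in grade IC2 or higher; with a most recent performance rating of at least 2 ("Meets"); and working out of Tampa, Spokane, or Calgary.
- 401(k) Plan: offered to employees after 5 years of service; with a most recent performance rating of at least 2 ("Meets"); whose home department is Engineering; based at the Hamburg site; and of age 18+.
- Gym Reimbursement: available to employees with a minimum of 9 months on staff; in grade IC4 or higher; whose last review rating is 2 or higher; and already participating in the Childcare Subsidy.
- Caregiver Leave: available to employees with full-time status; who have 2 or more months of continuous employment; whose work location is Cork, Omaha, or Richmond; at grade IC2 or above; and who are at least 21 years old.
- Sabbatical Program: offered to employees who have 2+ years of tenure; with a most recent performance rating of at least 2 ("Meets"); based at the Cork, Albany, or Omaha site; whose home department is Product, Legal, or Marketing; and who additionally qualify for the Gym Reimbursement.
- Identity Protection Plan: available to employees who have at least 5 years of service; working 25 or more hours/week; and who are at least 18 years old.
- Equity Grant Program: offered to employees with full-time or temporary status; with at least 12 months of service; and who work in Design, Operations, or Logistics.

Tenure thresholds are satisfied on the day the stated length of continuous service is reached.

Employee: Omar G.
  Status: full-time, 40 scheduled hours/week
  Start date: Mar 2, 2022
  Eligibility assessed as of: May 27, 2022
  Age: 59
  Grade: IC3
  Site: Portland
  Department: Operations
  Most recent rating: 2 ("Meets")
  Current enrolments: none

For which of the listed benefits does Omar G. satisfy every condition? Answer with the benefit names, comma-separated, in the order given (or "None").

Service from Mar 2, 2022 to May 27, 2022: 86 days.
Childcare Subsidy — service 86 days < 12 months (≈360 days) ✗ → not eligible.
401(k) Plan — service 86 days < 5 years (≈1825 days) ✗ → not eligible.
Gym Reimbursement — service 86 days < 9 months (≈270 days) ✗ → not eligible.
Caregiver Leave — status full-time ✓; service 86 days ≥ 2 months (≈60 days) ✓; site Portland ✗ (not Cork, Omaha, or Richmond) → not eligible.
Sabbatical Program — service 86 days < 2 years (≈730 days) ✗ → not eligible.
Identity Protection Plan — service 86 days < 5 years (≈1825 days) ✗ → not eligible.
Equity Grant Program — status full-time ✓; service 86 days < 12 months (≈360 days) ✗ → not eligible.

None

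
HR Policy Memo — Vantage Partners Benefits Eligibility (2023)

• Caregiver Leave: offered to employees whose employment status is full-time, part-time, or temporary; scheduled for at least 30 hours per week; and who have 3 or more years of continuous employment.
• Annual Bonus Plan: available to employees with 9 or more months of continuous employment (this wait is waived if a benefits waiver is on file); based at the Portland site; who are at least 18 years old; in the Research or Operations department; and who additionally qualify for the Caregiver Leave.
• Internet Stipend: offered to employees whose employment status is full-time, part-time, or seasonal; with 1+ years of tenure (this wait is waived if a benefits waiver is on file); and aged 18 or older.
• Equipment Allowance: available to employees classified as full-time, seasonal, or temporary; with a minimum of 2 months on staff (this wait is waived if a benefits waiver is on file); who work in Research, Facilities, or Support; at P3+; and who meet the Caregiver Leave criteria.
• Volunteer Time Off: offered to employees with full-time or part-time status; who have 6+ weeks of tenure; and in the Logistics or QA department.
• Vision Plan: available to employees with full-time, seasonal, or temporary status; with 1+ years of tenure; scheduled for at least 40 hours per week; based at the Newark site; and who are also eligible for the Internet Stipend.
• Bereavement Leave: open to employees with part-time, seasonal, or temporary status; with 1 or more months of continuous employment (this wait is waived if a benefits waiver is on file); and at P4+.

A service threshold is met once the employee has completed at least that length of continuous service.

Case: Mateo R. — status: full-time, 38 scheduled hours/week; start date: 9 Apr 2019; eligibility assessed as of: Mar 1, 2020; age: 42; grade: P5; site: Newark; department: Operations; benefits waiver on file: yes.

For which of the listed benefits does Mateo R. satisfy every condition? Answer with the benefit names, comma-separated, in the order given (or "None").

Service from 9 Apr 2019 to Mar 1, 2020: 327 days.
Caregiver Leave — status full-time ✓; 38 hrs/wk ≥ 30 ✓; service 327 days < 3 years (≈1095 days) ✗ → not eligible.
Annual Bonus Plan — benefits waiver on file ✓; site Newark ✗ (not Portland) → not eligible.
Internet Stipend — status full-time ✓; benefits waiver on file ✓; age 42 ≥ 18 ✓ → eligible.
Equipment Allowance — status full-time ✓; benefits waiver on file ✓; dept Operations ✗ → not eligible.
Volunteer Time Off — status full-time ✓; service 327 days ≥ 6 weeks (≈42 days) ✓; dept Operations ✗ → not eligible.
Vision Plan — status full-time ✓; service 327 days < 1 year (≈365 days) ✗ → not eligible.
Bereavement Leave — status full-time ✗ (requires part-time, seasonal, or temporary) → not eligible.

Internet Stipend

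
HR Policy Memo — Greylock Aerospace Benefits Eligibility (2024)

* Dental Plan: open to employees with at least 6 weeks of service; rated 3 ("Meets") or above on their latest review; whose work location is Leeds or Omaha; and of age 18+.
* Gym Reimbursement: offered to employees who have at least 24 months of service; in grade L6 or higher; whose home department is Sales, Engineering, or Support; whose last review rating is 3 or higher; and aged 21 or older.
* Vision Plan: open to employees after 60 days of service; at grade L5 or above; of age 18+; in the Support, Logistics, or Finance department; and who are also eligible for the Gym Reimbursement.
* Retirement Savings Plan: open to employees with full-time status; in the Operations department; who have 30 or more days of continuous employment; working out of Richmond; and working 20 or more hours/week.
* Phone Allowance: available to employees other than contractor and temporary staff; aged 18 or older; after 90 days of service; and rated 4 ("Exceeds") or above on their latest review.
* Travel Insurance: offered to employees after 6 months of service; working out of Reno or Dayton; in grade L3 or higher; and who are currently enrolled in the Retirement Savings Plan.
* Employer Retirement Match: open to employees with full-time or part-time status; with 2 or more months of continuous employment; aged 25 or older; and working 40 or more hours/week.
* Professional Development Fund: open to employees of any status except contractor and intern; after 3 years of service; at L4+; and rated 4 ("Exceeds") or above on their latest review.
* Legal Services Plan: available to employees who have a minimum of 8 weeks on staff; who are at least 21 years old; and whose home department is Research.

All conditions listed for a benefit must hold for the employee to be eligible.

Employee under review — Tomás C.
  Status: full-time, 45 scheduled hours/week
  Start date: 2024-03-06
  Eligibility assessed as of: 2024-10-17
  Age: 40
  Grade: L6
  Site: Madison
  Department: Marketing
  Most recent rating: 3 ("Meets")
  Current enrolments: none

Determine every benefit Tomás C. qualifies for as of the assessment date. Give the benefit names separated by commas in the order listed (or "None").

Employer Retirement Match

Service from 2024-03-06 to 2024-10-17: 225 days.
Dental Plan — service 225 days ≥ 6 weeks (≈42 days) ✓; rating 3 ≥ 3 ✓; site Madison ✗ (not Leeds or Omaha) → not eligible.
Gym Reimbursement — service 225 days < 24 months (≈720 days) ✗ → not eligible.
Vision Plan — service 225 days ≥ 60 days ✓; grade L6 ≥ L5 ✓; age 40 ≥ 18 ✓; dept Marketing ✗ → not eligible.
Retirement Savings Plan — status full-time ✓; dept Marketing ✗ → not eligible.
Phone Allowance — status full-time ✓ (not excluded); age 40 ≥ 18 ✓; service 225 days ≥ 90 days ✓; rating 3 < 4 ✗ → not eligible.
Travel Insurance — service 225 days ≥ 6 months (≈180 days) ✓; site Madison ✗ (not Reno or Dayton) → not eligible.
Employer Retirement Match — status full-time ✓; service 225 days ≥ 2 months (≈60 days) ✓; age 40 ≥ 25 ✓; 45 hrs/wk ≥ 40 ✓ → eligible.
Professional Development Fund — status full-time ✓ (not excluded); service 225 days < 3 years (≈1095 days) ✗ → not eligible.
Legal Services Plan — service 225 days ≥ 8 weeks (≈56 days) ✓; age 40 ≥ 21 ✓; dept Marketing ✗ → not eligible.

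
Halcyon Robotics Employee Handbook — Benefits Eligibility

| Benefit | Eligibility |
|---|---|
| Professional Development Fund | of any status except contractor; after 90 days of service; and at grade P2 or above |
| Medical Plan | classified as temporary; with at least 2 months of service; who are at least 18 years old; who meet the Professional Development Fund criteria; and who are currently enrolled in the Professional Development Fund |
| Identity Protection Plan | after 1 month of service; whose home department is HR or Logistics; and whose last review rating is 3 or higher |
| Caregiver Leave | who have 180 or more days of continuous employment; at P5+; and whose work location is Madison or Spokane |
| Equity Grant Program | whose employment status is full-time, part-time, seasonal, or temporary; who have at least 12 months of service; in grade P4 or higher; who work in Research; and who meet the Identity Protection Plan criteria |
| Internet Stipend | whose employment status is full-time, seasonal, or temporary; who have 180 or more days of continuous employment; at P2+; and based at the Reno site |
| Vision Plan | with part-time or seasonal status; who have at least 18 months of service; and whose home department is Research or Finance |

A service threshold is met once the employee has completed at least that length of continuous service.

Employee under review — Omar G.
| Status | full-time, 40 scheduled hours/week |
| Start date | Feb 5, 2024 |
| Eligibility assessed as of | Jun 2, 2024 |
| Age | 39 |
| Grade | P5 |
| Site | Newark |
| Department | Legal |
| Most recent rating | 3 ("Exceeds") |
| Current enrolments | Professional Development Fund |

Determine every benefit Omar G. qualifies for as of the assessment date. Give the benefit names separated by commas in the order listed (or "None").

Professional Development Fund

Service from Feb 5, 2024 to Jun 2, 2024: 118 days.
Professional Development Fund — status full-time ✓ (not excluded); service 118 days ≥ 90 days ✓; grade P5 ≥ P2 ✓ → eligible.
Medical Plan — status full-time ✗ (requires temporary) → not eligible.
Identity Protection Plan — service 118 days ≥ 1 month (≈30 days) ✓; dept Legal ✗ → not eligible.
Caregiver Leave — service 118 days < 180 days ✗ → not eligible.
Equity Grant Program — status full-time ✓; service 118 days < 12 months (≈360 days) ✗ → not eligible.
Internet Stipend — status full-time ✓; service 118 days < 180 days ✗ → not eligible.
Vision Plan — status full-time ✗ (requires part-time or seasonal) → not eligible.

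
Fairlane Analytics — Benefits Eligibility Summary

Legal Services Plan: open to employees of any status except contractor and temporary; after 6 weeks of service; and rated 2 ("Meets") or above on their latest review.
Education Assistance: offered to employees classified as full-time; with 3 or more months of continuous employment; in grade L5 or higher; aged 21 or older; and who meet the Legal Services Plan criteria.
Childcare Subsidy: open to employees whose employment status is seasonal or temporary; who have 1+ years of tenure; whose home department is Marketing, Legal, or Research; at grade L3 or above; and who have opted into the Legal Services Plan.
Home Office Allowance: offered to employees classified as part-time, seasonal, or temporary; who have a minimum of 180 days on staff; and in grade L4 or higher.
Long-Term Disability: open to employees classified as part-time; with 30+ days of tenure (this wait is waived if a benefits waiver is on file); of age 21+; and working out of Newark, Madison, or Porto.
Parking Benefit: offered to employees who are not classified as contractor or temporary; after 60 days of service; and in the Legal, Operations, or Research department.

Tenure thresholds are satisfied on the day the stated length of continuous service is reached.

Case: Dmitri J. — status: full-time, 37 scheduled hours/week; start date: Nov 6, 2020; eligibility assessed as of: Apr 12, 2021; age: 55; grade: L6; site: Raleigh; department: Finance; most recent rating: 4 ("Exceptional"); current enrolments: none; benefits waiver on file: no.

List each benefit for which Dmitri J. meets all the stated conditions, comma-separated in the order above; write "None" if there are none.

Service from Nov 6, 2020 to Apr 12, 2021: 157 days.
Legal Services Plan — status full-time ✓ (not excluded); service 157 days ≥ 6 weeks (≈42 days) ✓; rating 4 ≥ 2 ✓ → eligible.
Education Assistance — status full-time ✓; service 157 days ≥ 3 months (≈90 days) ✓; grade L6 ≥ L5 ✓; age 55 ≥ 21 ✓; eligible for Legal Services Plan ✓ → eligible.
Childcare Subsidy — status full-time ✗ (requires seasonal or temporary) → not eligible.
Home Office Allowance — status full-time ✗ (requires part-time, seasonal, or temporary) → not eligible.
Long-Term Disability — status full-time ✗ (requires part-time) → not eligible.
Parking Benefit — status full-time ✓ (not excluded); service 157 days ≥ 60 days ✓; dept Finance ✗ → not eligible.

Legal Services Plan, Education Assistance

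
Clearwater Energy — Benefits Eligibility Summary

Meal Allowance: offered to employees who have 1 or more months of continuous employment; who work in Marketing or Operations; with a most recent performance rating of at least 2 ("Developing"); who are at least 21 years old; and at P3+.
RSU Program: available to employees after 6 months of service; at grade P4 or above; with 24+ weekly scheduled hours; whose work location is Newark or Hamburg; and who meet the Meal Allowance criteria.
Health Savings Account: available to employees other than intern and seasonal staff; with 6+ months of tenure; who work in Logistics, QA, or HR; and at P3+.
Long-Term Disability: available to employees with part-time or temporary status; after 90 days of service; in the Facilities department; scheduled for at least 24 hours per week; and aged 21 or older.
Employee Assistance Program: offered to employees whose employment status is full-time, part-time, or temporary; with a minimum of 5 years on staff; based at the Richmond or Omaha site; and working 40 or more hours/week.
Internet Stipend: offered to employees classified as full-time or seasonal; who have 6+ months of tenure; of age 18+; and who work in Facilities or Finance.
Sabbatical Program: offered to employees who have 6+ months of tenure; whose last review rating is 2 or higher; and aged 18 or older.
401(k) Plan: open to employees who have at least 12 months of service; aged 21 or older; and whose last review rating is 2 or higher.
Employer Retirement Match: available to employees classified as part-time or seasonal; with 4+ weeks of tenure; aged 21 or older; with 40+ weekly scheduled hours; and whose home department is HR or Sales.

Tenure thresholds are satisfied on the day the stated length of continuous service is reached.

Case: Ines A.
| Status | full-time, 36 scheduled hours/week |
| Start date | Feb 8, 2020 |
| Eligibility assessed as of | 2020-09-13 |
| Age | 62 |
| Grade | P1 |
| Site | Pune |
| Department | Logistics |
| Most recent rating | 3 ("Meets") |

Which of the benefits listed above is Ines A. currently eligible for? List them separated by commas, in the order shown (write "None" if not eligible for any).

Sabbatical Program

Service from Feb 8, 2020 to 2020-09-13: 218 days.
Meal Allowance — service 218 days ≥ 1 month (≈30 days) ✓; dept Logistics ✗ → not eligible.
RSU Program — service 218 days ≥ 6 months (≈180 days) ✓; grade P1 < P4 ✗ → not eligible.
Health Savings Account — status full-time ✓ (not excluded); service 218 days ≥ 6 months (≈180 days) ✓; dept Logistics ✓; grade P1 < P3 ✗ → not eligible.
Long-Term Disability — status full-time ✗ (requires part-time or temporary) → not eligible.
Employee Assistance Program — status full-time ✓; service 218 days < 5 years (≈1825 days) ✗ → not eligible.
Internet Stipend — status full-time ✓; service 218 days ≥ 6 months (≈180 days) ✓; age 62 ≥ 18 ✓; dept Logistics ✗ → not eligible.
Sabbatical Program — service 218 days ≥ 6 months (≈180 days) ✓; rating 3 ≥ 2 ✓; age 62 ≥ 18 ✓ → eligible.
401(k) Plan — service 218 days < 12 months (≈360 days) ✗ → not eligible.
Employer Retirement Match — status full-time ✗ (requires part-time or seasonal) → not eligible.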